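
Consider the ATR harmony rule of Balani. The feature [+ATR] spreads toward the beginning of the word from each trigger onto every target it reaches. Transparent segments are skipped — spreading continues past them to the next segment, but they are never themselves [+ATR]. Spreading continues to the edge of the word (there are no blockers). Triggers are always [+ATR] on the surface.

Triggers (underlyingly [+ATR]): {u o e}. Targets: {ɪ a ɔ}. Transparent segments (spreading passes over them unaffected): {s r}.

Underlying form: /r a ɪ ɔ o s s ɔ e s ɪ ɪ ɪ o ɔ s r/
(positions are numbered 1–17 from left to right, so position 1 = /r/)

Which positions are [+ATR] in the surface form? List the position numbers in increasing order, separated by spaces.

2 3 4 5 8 9 11 12 13 14

From /o/ at 5 leftward: 4 /ɔ/ → [+ATR]; 3 /ɪ/ → [+ATR]; 2 /a/ → [+ATR]; 1 /r/ transparent; word edge.
From /e/ at 9 leftward: 8 /ɔ/ → [+ATR]; 7 /s/ transparent; 6 /s/ transparent; 5 /o/ is itself a trigger — this domain ends here.
From /o/ at 14 leftward: 13 /ɪ/ → [+ATR]; 12 /ɪ/ → [+ATR]; 11 /ɪ/ → [+ATR]; 10 /s/ transparent; 9 /e/ is itself a trigger — this domain ends here.
Target with no active source: position 15 stays [-ATR].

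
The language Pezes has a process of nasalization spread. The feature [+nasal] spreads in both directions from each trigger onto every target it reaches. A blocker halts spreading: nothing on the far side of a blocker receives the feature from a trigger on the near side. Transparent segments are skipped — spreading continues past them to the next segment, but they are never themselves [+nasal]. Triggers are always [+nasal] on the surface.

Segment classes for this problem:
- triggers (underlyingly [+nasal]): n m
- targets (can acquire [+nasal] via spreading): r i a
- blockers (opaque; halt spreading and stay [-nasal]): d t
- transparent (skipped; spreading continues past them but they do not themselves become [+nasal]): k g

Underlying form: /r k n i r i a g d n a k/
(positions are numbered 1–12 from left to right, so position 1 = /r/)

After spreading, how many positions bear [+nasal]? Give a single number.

8

From /n/ at 3 rightward: 4 /i/ → [+nasal]; 5 /r/ → [+nasal]; 6 /i/ → [+nasal]; 7 /a/ → [+nasal]; 8 /g/ transparent; 9 /d/ blocks.
From /n/ at 3 leftward: 2 /k/ transparent; 1 /r/ → [+nasal]; word edge.
From /n/ at 10 rightward: 11 /a/ → [+nasal]; 12 /k/ transparent; word edge.
From /n/ at 10 leftward: 9 /d/ blocks.
[+nasal] positions on the surface: 1 3 4 5 6 7 10 11.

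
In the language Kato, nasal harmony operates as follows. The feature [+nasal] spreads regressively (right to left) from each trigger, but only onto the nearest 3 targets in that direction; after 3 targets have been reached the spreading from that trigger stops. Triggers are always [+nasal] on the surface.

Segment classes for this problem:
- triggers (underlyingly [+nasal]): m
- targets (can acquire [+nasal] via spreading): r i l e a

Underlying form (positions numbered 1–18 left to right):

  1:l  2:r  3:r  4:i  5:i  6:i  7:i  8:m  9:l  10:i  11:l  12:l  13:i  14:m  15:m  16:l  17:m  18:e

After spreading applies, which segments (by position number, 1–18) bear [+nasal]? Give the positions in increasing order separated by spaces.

From /m/ at 8 leftward: 7 /i/ → [+nasal]; 6 /i/ → [+nasal]; 5 /i/ → [+nasal]; bound reached.
From /m/ at 14 leftward: 13 /i/ → [+nasal]; 12 /l/ → [+nasal]; 11 /l/ → [+nasal]; bound reached.
From /m/ at 15 leftward: 14 /m/ is itself a trigger — this domain ends here.
From /m/ at 17 leftward: 16 /l/ → [+nasal]; 15 /m/ is itself a trigger — this domain ends here.
Targets with no active source: positions 1 2 3 4 9 10 18 stay [-nasal].

5 6 7 8 11 12 13 14 15 16 17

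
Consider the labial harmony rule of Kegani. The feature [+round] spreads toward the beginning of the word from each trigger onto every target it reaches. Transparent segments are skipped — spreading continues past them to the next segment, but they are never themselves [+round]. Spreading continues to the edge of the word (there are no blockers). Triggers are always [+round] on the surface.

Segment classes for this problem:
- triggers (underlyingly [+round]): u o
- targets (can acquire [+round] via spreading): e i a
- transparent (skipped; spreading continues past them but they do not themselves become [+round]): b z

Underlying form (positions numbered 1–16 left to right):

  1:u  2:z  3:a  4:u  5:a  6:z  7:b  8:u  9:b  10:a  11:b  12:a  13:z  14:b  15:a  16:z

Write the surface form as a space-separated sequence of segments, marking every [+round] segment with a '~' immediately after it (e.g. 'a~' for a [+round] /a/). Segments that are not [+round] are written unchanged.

u~ z a~ u~ a~ z b u~ b a b a z b a z

From /u/ at 1 leftward: word edge.
From /u/ at 4 leftward: 3 /a/ → [+round]; 2 /z/ transparent; 1 /u/ is itself a trigger — this domain ends here.
From /u/ at 8 leftward: 7 /b/ transparent; 6 /z/ transparent; 5 /a/ → [+round]; 4 /u/ is itself a trigger — this domain ends here.
Targets with no active source: positions 10 12 15 stay [-round].
[+round] positions on the surface: 1 3 4 5 8.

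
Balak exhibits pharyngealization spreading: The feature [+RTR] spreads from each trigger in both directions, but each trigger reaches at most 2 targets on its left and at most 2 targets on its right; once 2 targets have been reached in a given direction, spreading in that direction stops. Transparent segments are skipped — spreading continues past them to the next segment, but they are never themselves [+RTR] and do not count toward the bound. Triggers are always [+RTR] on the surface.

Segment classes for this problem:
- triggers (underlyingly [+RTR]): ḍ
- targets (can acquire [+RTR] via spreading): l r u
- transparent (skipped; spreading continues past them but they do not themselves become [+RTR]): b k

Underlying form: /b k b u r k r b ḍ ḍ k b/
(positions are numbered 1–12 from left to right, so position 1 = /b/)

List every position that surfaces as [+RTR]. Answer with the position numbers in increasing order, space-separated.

5 7 9 10

From /ḍ/ at 9 rightward: 10 /ḍ/ is itself a trigger — this domain ends here.
From /ḍ/ at 9 leftward: 8 /b/ transparent; 7 /r/ → [+RTR]; 6 /k/ transparent; 5 /r/ → [+RTR]; bound reached.
From /ḍ/ at 10 rightward: 11 /k/ transparent; 12 /b/ transparent; word edge.
From /ḍ/ at 10 leftward: 9 /ḍ/ is itself a trigger — this domain ends here.
Target with no active source: position 4 stays [-emphatic].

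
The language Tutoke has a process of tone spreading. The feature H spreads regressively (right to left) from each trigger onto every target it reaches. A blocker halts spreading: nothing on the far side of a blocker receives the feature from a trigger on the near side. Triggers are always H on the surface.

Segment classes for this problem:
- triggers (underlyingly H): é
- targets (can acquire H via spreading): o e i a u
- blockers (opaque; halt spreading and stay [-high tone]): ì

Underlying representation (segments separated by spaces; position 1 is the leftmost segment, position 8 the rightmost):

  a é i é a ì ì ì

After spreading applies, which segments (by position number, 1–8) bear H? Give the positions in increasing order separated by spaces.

From /é/ at 2 leftward: 1 /a/ → H; word edge.
From /é/ at 4 leftward: 3 /i/ → H; 2 /é/ is itself a trigger — this domain ends here.
Target with no active source: position 5 stays [-high tone].

1 2 3 4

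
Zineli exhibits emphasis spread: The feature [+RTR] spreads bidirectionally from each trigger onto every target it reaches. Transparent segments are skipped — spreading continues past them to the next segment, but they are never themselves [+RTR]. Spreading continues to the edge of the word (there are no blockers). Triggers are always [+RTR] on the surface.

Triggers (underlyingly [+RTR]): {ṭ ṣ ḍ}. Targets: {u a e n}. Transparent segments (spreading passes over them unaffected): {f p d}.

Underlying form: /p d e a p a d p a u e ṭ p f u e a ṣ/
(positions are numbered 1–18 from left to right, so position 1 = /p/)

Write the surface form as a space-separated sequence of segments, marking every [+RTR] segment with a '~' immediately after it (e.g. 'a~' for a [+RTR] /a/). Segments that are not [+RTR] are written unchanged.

From /ṭ/ at 12 rightward: 13 /p/ transparent; 14 /f/ transparent; 15 /u/ → [+RTR]; 16 /e/ → [+RTR]; 17 /a/ → [+RTR]; 18 /ṣ/ is itself a trigger — this domain ends here.
From /ṭ/ at 12 leftward: 11 /e/ → [+RTR]; 10 /u/ → [+RTR]; 9 /a/ → [+RTR]; 8 /p/ transparent; 7 /d/ transparent; 6 /a/ → [+RTR]; 5 /p/ transparent; 4 /a/ → [+RTR]; 3 /e/ → [+RTR]; 2 /d/ transparent; 1 /p/ transparent; word edge.
From /ṣ/ at 18 rightward: word edge.
From /ṣ/ at 18 leftward: 17 /a/ → [+RTR]; 16 /e/ → [+RTR]; 15 /u/ → [+RTR]; 14 /f/ transparent; 13 /p/ transparent; 12 /ṭ/ is itself a trigger — this domain ends here.
[+RTR] positions on the surface: 3 4 6 9 10 11 12 15 16 17 18.

p d e~ a~ p a~ d p a~ u~ e~ ṭ~ p f u~ e~ a~ ṣ~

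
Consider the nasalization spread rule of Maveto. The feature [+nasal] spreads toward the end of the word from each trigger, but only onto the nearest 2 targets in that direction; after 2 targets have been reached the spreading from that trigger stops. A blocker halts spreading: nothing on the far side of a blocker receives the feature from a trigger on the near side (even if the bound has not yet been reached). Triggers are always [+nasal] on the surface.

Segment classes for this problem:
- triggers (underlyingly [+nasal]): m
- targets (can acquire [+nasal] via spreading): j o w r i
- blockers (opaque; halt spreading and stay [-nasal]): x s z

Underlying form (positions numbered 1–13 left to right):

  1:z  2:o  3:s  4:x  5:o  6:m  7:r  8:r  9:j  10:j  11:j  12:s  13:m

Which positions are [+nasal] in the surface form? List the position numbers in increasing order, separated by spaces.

6 7 8 13

From /m/ at 6 rightward: 7 /r/ → [+nasal]; 8 /r/ → [+nasal]; bound reached.
From /m/ at 13 rightward: word edge.
Targets with no active source: positions 2 5 9 10 11 stay [-nasal].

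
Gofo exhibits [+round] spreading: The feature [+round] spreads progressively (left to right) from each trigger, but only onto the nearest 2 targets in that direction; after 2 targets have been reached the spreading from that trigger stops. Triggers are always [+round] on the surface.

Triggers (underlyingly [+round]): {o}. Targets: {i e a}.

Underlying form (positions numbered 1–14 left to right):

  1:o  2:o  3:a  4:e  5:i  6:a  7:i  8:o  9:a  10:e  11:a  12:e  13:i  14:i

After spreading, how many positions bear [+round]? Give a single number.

7

From /o/ at 1 rightward: 2 /o/ is itself a trigger — this domain ends here.
From /o/ at 2 rightward: 3 /a/ → [+round]; 4 /e/ → [+round]; bound reached.
From /o/ at 8 rightward: 9 /a/ → [+round]; 10 /e/ → [+round]; bound reached.
Targets with no active source: positions 5 6 7 11 12 13 14 stay [-round].
[+round] positions on the surface: 1 2 3 4 8 9 10.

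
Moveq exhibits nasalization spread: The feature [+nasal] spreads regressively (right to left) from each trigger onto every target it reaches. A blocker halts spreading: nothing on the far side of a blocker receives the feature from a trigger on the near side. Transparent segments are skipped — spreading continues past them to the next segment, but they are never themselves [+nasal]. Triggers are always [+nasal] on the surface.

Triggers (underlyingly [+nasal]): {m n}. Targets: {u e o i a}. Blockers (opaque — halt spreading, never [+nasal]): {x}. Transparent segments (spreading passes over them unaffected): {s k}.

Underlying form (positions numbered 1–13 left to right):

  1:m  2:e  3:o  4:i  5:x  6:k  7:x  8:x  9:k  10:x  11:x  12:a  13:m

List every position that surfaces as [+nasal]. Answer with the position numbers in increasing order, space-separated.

1 12 13

From /m/ at 1 leftward: word edge.
From /m/ at 13 leftward: 12 /a/ → [+nasal]; 11 /x/ blocks.
Targets with no active source: positions 2 3 4 stay [-nasal].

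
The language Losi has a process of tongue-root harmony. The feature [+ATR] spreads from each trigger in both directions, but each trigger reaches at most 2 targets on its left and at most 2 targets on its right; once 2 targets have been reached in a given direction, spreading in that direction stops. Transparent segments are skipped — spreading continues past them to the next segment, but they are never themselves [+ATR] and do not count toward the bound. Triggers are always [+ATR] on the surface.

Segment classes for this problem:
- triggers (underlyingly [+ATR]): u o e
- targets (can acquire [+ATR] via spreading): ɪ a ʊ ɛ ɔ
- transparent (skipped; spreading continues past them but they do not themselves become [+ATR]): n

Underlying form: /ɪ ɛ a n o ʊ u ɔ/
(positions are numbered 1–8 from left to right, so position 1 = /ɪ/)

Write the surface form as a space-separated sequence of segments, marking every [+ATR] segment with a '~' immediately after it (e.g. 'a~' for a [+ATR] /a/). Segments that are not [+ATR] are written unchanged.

From /o/ at 5 rightward: 6 /ʊ/ → [+ATR]; 7 /u/ is itself a trigger — this domain ends here.
From /o/ at 5 leftward: 4 /n/ transparent; 3 /a/ → [+ATR]; 2 /ɛ/ → [+ATR]; bound reached.
From /u/ at 7 rightward: 8 /ɔ/ → [+ATR]; word edge.
From /u/ at 7 leftward: 6 /ʊ/ → [+ATR]; 5 /o/ is itself a trigger — this domain ends here.
Target with no active source: position 1 stays [-ATR].
[+ATR] positions on the surface: 2 3 5 6 7 8.

ɪ ɛ~ a~ n o~ ʊ~ u~ ɔ~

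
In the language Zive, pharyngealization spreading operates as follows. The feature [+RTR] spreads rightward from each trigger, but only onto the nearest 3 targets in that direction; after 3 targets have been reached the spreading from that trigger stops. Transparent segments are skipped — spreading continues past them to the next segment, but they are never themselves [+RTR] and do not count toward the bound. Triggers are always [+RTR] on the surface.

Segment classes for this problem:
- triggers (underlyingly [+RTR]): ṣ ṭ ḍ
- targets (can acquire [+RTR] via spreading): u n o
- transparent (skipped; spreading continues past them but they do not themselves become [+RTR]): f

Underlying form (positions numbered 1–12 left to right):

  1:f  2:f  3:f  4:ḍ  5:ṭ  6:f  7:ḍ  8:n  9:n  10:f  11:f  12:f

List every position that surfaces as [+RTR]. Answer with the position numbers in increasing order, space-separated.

From /ḍ/ at 4 rightward: 5 /ṭ/ is itself a trigger — this domain ends here.
From /ṭ/ at 5 rightward: 6 /f/ transparent; 7 /ḍ/ is itself a trigger — this domain ends here.
From /ḍ/ at 7 rightward: 8 /n/ → [+RTR]; 9 /n/ → [+RTR]; 10 /f/ transparent; 11 /f/ transparent; 12 /f/ transparent; word edge.

4 5 7 8 9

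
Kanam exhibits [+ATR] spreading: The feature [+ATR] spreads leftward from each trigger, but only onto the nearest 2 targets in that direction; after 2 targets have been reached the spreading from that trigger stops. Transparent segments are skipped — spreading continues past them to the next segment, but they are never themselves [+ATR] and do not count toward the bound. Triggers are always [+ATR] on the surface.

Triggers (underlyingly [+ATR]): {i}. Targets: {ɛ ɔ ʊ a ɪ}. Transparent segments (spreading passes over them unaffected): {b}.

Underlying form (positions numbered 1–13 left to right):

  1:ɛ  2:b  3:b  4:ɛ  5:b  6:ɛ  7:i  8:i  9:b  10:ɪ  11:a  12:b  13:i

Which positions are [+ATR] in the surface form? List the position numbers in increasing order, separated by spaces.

From /i/ at 7 leftward: 6 /ɛ/ → [+ATR]; 5 /b/ transparent; 4 /ɛ/ → [+ATR]; bound reached.
From /i/ at 8 leftward: 7 /i/ is itself a trigger — this domain ends here.
From /i/ at 13 leftward: 12 /b/ transparent; 11 /a/ → [+ATR]; 10 /ɪ/ → [+ATR]; bound reached.
Target with no active source: position 1 stays [-ATR].

4 6 7 8 10 11 13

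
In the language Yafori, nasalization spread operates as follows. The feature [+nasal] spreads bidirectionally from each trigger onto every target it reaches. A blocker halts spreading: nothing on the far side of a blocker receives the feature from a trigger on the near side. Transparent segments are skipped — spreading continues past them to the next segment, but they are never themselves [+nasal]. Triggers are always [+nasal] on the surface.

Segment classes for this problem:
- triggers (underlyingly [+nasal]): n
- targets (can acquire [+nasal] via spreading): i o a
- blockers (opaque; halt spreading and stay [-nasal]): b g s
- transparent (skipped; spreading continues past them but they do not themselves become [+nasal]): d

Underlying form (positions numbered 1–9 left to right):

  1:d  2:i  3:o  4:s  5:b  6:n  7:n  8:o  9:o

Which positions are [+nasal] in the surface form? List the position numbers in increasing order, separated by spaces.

6 7 8 9

From /n/ at 6 rightward: 7 /n/ is itself a trigger — this domain ends here.
From /n/ at 6 leftward: 5 /b/ blocks.
From /n/ at 7 rightward: 8 /o/ → [+nasal]; 9 /o/ → [+nasal]; word edge.
From /n/ at 7 leftward: 6 /n/ is itself a trigger — this domain ends here.
Targets with no active source: positions 2 3 stay [-nasal].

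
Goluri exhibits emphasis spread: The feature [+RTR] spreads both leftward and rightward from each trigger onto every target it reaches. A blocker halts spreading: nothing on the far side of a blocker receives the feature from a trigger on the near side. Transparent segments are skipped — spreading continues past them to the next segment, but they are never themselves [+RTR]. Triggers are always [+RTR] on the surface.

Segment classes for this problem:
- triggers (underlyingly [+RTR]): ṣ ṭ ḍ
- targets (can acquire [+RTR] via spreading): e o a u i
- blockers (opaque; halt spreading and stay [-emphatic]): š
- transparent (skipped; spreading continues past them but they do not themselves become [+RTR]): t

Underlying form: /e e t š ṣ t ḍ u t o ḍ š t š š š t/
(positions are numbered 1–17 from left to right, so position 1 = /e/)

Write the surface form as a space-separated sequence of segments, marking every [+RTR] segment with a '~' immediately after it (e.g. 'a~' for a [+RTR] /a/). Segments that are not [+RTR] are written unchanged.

e e t š ṣ~ t ḍ~ u~ t o~ ḍ~ š t š š š t

From /ṣ/ at 5 rightward: 6 /t/ transparent; 7 /ḍ/ is itself a trigger — this domain ends here.
From /ṣ/ at 5 leftward: 4 /š/ blocks.
From /ḍ/ at 7 rightward: 8 /u/ → [+RTR]; 9 /t/ transparent; 10 /o/ → [+RTR]; 11 /ḍ/ is itself a trigger — this domain ends here.
From /ḍ/ at 7 leftward: 6 /t/ transparent; 5 /ṣ/ is itself a trigger — this domain ends here.
From /ḍ/ at 11 rightward: 12 /š/ blocks.
From /ḍ/ at 11 leftward: 10 /o/ → [+RTR]; 9 /t/ transparent; 8 /u/ → [+RTR]; 7 /ḍ/ is itself a trigger — this domain ends here.
Targets with no active source: positions 1 2 stay [-emphatic].
[+RTR] positions on the surface: 5 7 8 10 11.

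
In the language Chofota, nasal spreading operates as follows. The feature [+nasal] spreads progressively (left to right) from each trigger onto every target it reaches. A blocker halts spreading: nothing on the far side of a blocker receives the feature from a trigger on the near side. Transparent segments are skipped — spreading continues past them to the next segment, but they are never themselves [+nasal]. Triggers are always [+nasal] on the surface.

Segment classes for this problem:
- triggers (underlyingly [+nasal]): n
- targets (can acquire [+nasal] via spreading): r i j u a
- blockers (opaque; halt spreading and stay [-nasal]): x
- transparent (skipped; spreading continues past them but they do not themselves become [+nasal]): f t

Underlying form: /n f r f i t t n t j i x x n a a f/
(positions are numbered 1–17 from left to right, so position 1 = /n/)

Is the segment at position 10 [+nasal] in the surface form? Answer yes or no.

yes

From /n/ at 1 rightward: 2 /f/ transparent; 3 /r/ → [+nasal]; 4 /f/ transparent; 5 /i/ → [+nasal]; 6 /t/ transparent; 7 /t/ transparent; 8 /n/ is itself a trigger — this domain ends here.
From /n/ at 8 rightward: 9 /t/ transparent; 10 /j/ → [+nasal]; 11 /i/ → [+nasal]; 12 /x/ blocks.
From /n/ at 14 rightward: 15 /a/ → [+nasal]; 16 /a/ → [+nasal]; 17 /f/ transparent; word edge.
[+nasal] positions on the surface: 1 3 5 8 10 11 14 15 16.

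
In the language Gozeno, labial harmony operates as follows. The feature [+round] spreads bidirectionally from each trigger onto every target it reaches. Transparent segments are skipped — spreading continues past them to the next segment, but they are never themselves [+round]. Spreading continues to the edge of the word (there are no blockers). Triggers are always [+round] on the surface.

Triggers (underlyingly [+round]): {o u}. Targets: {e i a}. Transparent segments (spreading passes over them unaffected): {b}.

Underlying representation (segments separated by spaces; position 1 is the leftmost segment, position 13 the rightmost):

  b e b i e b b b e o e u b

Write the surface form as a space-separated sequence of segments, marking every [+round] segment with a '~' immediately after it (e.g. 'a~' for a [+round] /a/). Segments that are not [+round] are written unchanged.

From /o/ at 10 rightward: 11 /e/ → [+round]; 12 /u/ is itself a trigger — this domain ends here.
From /o/ at 10 leftward: 9 /e/ → [+round]; 8 /b/ transparent; 7 /b/ transparent; 6 /b/ transparent; 5 /e/ → [+round]; 4 /i/ → [+round]; 3 /b/ transparent; 2 /e/ → [+round]; 1 /b/ transparent; word edge.
From /u/ at 12 rightward: 13 /b/ transparent; word edge.
From /u/ at 12 leftward: 11 /e/ → [+round]; 10 /o/ is itself a trigger — this domain ends here.
[+round] positions on the surface: 2 4 5 9 10 11 12.

b e~ b i~ e~ b b b e~ o~ e~ u~ b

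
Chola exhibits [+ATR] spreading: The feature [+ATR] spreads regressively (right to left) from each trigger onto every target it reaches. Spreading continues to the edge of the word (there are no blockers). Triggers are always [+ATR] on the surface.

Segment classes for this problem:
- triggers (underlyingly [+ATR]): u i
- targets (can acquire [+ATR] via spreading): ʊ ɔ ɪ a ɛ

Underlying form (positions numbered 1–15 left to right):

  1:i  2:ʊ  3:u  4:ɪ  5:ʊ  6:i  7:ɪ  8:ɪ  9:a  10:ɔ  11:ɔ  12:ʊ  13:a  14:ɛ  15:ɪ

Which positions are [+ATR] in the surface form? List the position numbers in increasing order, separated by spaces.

From /i/ at 1 leftward: word edge.
From /u/ at 3 leftward: 2 /ʊ/ → [+ATR]; 1 /i/ is itself a trigger — this domain ends here.
From /i/ at 6 leftward: 5 /ʊ/ → [+ATR]; 4 /ɪ/ → [+ATR]; 3 /u/ is itself a trigger — this domain ends here.
Targets with no active source: positions 7 8 9 10 11 12 13 14 15 stay [-ATR].

1 2 3 4 5 6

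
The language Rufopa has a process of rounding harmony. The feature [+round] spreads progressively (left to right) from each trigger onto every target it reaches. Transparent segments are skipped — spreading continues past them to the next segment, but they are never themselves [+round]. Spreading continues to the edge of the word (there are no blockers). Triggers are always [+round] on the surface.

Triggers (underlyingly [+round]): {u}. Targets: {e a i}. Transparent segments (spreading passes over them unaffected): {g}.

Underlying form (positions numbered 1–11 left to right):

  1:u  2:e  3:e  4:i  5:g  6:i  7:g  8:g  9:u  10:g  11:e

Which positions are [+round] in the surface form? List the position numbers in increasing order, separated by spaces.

From /u/ at 1 rightward: 2 /e/ → [+round]; 3 /e/ → [+round]; 4 /i/ → [+round]; 5 /g/ transparent; 6 /i/ → [+round]; 7 /g/ transparent; 8 /g/ transparent; 9 /u/ is itself a trigger — this domain ends here.
From /u/ at 9 rightward: 10 /g/ transparent; 11 /e/ → [+round]; word edge.

1 2 3 4 6 9 11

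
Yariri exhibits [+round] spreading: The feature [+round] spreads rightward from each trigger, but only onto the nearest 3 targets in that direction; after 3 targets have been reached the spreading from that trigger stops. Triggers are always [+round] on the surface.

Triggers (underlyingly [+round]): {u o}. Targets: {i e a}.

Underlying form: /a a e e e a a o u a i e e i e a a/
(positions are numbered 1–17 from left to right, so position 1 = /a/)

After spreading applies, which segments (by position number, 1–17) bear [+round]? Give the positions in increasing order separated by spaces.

From /o/ at 8 rightward: 9 /u/ is itself a trigger — this domain ends here.
From /u/ at 9 rightward: 10 /a/ → [+round]; 11 /i/ → [+round]; 12 /e/ → [+round]; bound reached.
Targets with no active source: positions 1 2 3 4 5 6 7 13 14 15 16 17 stay [-round].

8 9 10 11 12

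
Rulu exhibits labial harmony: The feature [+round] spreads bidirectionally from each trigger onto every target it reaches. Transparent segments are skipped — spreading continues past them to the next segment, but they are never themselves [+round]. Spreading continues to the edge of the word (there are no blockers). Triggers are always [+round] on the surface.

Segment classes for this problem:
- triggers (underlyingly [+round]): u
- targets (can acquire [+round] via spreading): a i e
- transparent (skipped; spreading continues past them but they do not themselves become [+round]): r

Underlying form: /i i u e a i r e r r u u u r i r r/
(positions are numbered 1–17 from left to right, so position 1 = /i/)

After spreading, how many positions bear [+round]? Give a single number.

11

From /u/ at 3 rightward: 4 /e/ → [+round]; 5 /a/ → [+round]; 6 /i/ → [+round]; 7 /r/ transparent; 8 /e/ → [+round]; 9 /r/ transparent; 10 /r/ transparent; 11 /u/ is itself a trigger — this domain ends here.
From /u/ at 3 leftward: 2 /i/ → [+round]; 1 /i/ → [+round]; word edge.
From /u/ at 11 rightward: 12 /u/ is itself a trigger — this domain ends here.
From /u/ at 11 leftward: 10 /r/ transparent; 9 /r/ transparent; 8 /e/ → [+round]; 7 /r/ transparent; 6 /i/ → [+round]; 5 /a/ → [+round]; 4 /e/ → [+round]; 3 /u/ is itself a trigger — this domain ends here.
From /u/ at 12 rightward: 13 /u/ is itself a trigger — this domain ends here.
From /u/ at 12 leftward: 11 /u/ is itself a trigger — this domain ends here.
From /u/ at 13 rightward: 14 /r/ transparent; 15 /i/ → [+round]; 16 /r/ transparent; 17 /r/ transparent; word edge.
From /u/ at 13 leftward: 12 /u/ is itself a trigger — this domain ends here.
[+round] positions on the surface: 1 2 3 4 5 6 8 11 12 13 15.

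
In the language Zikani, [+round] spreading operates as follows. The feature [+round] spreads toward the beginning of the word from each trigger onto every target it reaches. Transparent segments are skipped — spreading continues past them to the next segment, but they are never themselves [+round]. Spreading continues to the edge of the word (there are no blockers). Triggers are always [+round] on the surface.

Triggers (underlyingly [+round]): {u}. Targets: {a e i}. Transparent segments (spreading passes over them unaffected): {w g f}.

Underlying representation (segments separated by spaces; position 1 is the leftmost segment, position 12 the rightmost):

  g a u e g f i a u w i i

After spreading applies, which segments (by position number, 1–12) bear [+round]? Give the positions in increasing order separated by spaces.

From /u/ at 3 leftward: 2 /a/ → [+round]; 1 /g/ transparent; word edge.
From /u/ at 9 leftward: 8 /a/ → [+round]; 7 /i/ → [+round]; 6 /f/ transparent; 5 /g/ transparent; 4 /e/ → [+round]; 3 /u/ is itself a trigger — this domain ends here.
Targets with no active source: positions 11 12 stay [-round].

2 3 4 7 8 9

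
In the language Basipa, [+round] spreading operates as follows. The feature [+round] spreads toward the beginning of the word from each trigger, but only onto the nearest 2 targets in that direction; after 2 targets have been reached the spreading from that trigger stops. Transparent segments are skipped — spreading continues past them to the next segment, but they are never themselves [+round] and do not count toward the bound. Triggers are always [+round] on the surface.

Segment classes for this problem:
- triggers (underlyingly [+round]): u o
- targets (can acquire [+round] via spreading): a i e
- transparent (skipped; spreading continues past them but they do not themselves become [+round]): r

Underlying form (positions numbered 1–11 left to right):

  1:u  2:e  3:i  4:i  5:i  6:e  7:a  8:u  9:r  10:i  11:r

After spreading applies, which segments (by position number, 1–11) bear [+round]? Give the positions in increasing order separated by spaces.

1 6 7 8

From /u/ at 1 leftward: word edge.
From /u/ at 8 leftward: 7 /a/ → [+round]; 6 /e/ → [+round]; bound reached.
Targets with no active source: positions 2 3 4 5 10 stay [-round].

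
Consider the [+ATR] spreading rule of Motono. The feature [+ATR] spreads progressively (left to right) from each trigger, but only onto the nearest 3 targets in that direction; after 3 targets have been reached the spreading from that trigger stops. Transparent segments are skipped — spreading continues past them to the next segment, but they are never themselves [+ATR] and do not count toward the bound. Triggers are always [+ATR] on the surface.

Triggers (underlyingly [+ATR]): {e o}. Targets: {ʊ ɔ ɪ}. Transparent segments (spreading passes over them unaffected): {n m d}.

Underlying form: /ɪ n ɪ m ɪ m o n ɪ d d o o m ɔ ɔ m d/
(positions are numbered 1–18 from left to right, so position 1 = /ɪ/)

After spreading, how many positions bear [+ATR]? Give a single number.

From /o/ at 7 rightward: 8 /n/ transparent; 9 /ɪ/ → [+ATR]; 10 /d/ transparent; 11 /d/ transparent; 12 /o/ is itself a trigger — this domain ends here.
From /o/ at 12 rightward: 13 /o/ is itself a trigger — this domain ends here.
From /o/ at 13 rightward: 14 /m/ transparent; 15 /ɔ/ → [+ATR]; 16 /ɔ/ → [+ATR]; 17 /m/ transparent; 18 /d/ transparent; word edge.
Targets with no active source: positions 1 3 5 stay [-ATR].
[+ATR] positions on the surface: 7 9 12 13 15 16.

6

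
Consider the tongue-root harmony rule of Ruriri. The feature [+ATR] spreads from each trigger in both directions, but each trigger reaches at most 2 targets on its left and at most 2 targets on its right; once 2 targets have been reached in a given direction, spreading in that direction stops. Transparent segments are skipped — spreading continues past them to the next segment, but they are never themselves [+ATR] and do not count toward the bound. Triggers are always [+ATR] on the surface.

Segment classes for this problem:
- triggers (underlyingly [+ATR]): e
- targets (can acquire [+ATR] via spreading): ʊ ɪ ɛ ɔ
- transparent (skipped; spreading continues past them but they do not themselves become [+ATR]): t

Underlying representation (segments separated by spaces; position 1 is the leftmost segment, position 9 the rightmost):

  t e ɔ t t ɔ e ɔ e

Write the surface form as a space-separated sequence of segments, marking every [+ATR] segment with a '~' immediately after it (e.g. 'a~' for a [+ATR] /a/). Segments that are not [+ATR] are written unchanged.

From /e/ at 2 rightward: 3 /ɔ/ → [+ATR]; 4 /t/ transparent; 5 /t/ transparent; 6 /ɔ/ → [+ATR]; bound reached.
From /e/ at 2 leftward: 1 /t/ transparent; word edge.
From /e/ at 7 rightward: 8 /ɔ/ → [+ATR]; 9 /e/ is itself a trigger — this domain ends here.
From /e/ at 7 leftward: 6 /ɔ/ → [+ATR]; 5 /t/ transparent; 4 /t/ transparent; 3 /ɔ/ → [+ATR]; bound reached.
From /e/ at 9 rightward: word edge.
From /e/ at 9 leftward: 8 /ɔ/ → [+ATR]; 7 /e/ is itself a trigger — this domain ends here.
[+ATR] positions on the surface: 2 3 6 7 8 9.

t e~ ɔ~ t t ɔ~ e~ ɔ~ e~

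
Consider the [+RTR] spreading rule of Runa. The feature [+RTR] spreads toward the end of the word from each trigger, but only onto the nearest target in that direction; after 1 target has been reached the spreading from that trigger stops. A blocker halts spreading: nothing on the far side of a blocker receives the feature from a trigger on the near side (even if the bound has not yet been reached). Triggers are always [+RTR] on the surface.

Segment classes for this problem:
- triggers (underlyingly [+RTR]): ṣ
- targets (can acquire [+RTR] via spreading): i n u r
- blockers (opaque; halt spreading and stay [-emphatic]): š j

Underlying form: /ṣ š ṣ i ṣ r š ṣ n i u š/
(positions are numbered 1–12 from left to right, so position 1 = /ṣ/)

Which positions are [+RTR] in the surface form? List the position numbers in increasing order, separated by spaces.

From /ṣ/ at 1 rightward: 2 /š/ blocks.
From /ṣ/ at 3 rightward: 4 /i/ → [+RTR]; bound reached.
From /ṣ/ at 5 rightward: 6 /r/ → [+RTR]; bound reached.
From /ṣ/ at 8 rightward: 9 /n/ → [+RTR]; bound reached.
Targets with no active source: positions 10 11 stay [-emphatic].

1 3 4 5 6 8 9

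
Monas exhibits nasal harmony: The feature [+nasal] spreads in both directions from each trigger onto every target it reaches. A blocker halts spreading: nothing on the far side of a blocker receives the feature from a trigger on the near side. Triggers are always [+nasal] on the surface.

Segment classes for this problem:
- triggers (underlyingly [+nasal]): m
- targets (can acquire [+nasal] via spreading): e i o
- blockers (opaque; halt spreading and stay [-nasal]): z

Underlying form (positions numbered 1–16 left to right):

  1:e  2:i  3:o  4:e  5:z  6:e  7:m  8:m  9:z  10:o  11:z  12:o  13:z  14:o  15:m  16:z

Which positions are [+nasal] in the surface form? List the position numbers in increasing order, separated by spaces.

From /m/ at 7 rightward: 8 /m/ is itself a trigger — this domain ends here.
From /m/ at 7 leftward: 6 /e/ → [+nasal]; 5 /z/ blocks.
From /m/ at 8 rightward: 9 /z/ blocks.
From /m/ at 8 leftward: 7 /m/ is itself a trigger — this domain ends here.
From /m/ at 15 rightward: 16 /z/ blocks.
From /m/ at 15 leftward: 14 /o/ → [+nasal]; 13 /z/ blocks.
Targets with no active source: positions 1 2 3 4 10 12 stay [-nasal].

6 7 8 14 15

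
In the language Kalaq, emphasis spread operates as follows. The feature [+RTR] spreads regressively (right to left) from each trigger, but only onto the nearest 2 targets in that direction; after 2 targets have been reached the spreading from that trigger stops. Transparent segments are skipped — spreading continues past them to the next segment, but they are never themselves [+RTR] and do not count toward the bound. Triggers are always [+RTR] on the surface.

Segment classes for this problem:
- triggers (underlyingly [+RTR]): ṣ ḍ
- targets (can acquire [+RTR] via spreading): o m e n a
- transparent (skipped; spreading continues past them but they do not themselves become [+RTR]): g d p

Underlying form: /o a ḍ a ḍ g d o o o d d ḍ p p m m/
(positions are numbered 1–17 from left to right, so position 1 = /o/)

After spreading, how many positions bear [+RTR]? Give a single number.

8

From /ḍ/ at 3 leftward: 2 /a/ → [+RTR]; 1 /o/ → [+RTR]; bound reached.
From /ḍ/ at 5 leftward: 4 /a/ → [+RTR]; 3 /ḍ/ is itself a trigger — this domain ends here.
From /ḍ/ at 13 leftward: 12 /d/ transparent; 11 /d/ transparent; 10 /o/ → [+RTR]; 9 /o/ → [+RTR]; bound reached.
Targets with no active source: positions 8 16 17 stay [-emphatic].
[+RTR] positions on the surface: 1 2 3 4 5 9 10 13.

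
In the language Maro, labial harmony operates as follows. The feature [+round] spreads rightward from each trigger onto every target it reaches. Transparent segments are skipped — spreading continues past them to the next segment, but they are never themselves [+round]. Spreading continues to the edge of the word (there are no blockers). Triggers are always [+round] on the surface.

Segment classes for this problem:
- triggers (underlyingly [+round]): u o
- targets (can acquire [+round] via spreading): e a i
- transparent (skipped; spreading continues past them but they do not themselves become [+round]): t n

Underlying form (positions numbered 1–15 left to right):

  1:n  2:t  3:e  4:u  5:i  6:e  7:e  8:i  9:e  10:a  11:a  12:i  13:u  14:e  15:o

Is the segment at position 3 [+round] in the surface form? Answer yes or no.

From /u/ at 4 rightward: 5 /i/ → [+round]; 6 /e/ → [+round]; 7 /e/ → [+round]; 8 /i/ → [+round]; 9 /e/ → [+round]; 10 /a/ → [+round]; 11 /a/ → [+round]; 12 /i/ → [+round]; 13 /u/ is itself a trigger — this domain ends here.
From /u/ at 13 rightward: 14 /e/ → [+round]; 15 /o/ is itself a trigger — this domain ends here.
From /o/ at 15 rightward: word edge.
Target with no active source: position 3 stays [-round].
[+round] positions on the surface: 4 5 6 7 8 9 10 11 12 13 14 15.

no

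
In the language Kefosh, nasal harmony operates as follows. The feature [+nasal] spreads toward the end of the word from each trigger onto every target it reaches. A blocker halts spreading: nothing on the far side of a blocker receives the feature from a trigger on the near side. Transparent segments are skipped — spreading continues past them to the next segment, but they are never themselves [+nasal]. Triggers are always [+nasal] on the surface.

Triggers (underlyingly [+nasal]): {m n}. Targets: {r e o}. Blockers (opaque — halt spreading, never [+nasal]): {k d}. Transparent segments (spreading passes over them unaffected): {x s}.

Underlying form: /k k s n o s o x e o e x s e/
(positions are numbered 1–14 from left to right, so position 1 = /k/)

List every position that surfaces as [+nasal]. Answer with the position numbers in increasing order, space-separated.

4 5 7 9 10 11 14

From /n/ at 4 rightward: 5 /o/ → [+nasal]; 6 /s/ transparent; 7 /o/ → [+nasal]; 8 /x/ transparent; 9 /e/ → [+nasal]; 10 /o/ → [+nasal]; 11 /e/ → [+nasal]; 12 /x/ transparent; 13 /s/ transparent; 14 /e/ → [+nasal]; word edge.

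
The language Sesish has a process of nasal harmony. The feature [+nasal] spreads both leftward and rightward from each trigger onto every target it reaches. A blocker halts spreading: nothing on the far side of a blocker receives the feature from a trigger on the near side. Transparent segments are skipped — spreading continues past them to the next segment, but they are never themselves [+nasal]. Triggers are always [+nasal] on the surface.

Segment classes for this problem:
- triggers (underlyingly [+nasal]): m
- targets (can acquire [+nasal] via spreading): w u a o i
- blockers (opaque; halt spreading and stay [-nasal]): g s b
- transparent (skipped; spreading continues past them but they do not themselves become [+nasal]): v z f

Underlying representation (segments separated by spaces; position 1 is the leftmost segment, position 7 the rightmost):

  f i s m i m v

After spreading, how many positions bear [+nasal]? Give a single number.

3

From /m/ at 4 rightward: 5 /i/ → [+nasal]; 6 /m/ is itself a trigger — this domain ends here.
From /m/ at 4 leftward: 3 /s/ blocks.
From /m/ at 6 rightward: 7 /v/ transparent; word edge.
From /m/ at 6 leftward: 5 /i/ → [+nasal]; 4 /m/ is itself a trigger — this domain ends here.
Target with no active source: position 2 stays [-nasal].
[+nasal] positions on the surface: 4 5 6.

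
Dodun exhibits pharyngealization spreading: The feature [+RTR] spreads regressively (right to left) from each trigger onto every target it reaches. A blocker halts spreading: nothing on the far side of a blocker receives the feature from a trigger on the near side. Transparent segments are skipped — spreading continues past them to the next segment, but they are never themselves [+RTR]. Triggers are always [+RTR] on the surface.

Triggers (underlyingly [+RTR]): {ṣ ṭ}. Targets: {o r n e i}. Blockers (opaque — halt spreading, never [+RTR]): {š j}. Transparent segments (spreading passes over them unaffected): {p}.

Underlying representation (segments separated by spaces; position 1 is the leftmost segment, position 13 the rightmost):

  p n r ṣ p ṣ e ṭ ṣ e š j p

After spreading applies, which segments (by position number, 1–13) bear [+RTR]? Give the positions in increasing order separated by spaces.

2 3 4 6 7 8 9

From /ṣ/ at 4 leftward: 3 /r/ → [+RTR]; 2 /n/ → [+RTR]; 1 /p/ transparent; word edge.
From /ṣ/ at 6 leftward: 5 /p/ transparent; 4 /ṣ/ is itself a trigger — this domain ends here.
From /ṭ/ at 8 leftward: 7 /e/ → [+RTR]; 6 /ṣ/ is itself a trigger — this domain ends here.
From /ṣ/ at 9 leftward: 8 /ṭ/ is itself a trigger — this domain ends here.
Target with no active source: position 10 stays [-emphatic].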